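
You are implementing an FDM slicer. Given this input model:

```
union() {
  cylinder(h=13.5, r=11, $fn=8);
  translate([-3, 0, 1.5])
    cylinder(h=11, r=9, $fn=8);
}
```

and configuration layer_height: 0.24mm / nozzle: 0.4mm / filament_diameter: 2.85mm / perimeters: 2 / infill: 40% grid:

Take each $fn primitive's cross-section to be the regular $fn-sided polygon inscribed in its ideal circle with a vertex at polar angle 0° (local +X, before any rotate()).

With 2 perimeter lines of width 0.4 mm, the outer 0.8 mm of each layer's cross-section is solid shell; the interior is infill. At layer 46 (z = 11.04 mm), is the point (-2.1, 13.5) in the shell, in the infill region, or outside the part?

At z = 11.04 mm: the r=11 cylinder contributes a regular 8-gon of circumradius 11; the r=9 cylinder at (-3, 0) gives a regular 8-gon of circumradius 9 (constant along its height); Combining (union): the regions partially overlap (shared area 215.87 mm²), so overlapping operands fuse into one piece — 1 connected region. Overall, the cross-section is a single solid region. The nearest boundary edge runs (-7.78, 7.78)→(0.00, 11.00); distance from the point to it = 3.11 mm. The point is not inside any of the regions above, so it lies outside the cross-section (3.11 mm from the nearest boundary).

outside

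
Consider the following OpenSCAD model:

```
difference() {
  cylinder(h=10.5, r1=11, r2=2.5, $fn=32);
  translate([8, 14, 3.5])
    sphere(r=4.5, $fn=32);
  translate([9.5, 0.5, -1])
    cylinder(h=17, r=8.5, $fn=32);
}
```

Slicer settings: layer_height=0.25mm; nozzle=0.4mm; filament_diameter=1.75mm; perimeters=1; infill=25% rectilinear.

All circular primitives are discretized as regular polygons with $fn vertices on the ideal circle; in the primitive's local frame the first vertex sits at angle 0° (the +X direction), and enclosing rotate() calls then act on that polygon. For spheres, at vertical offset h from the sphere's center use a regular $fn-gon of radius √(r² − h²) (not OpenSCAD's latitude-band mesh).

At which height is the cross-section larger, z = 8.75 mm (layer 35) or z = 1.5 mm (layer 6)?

Layer 35 (z = 8.75): the cone (r1=11→r2=2.5) has section circumradius 3.917 here — a regular 32-gon (area = (32/2)·3.917²·sin(360°/32) = 47.88 mm²); the sphere at (8, 14) is absent (|z−center|=5.250 > r=4.5); the r=8.5 cylinder at (9.5, 0.5) gives a regular 32-gon of circumradius 8.5 (constant along its height) (area = (32/2)·8.500²·sin(360°/32) = 225.52 mm²); Taking the first minus the rest: starting from the cone (47.88 mm²), the r=8.5 cylinder at (9.5, 0.5) partially overlaps it — only the 13.98 mm² overlap (of its 225.52 mm²) is removed, clipping the outline — area = 33.90 mm². So its area = 33.90 mm². Layer 6 (z = 1.5): the cone contributes a regular 32-gon of circumradius 9.786 (interpolated between r1=11 and r2=2.5 at t=0.143) (area = (32/2)·9.786²·sin(360°/32) = 298.91 mm²); the r=4.5 sphere at (8, 14) contributes a regular 32-gon of circumradius √(4.5²−2²) = 4.031 (area = (32/2)·4.031²·sin(360°/32) = 50.72 mm²); the cylinder at (9.5, 0.5): section is a regular 32-gon, circumradius r=8.5 (area = (32/2)·8.500²·sin(360°/32) = 225.52 mm²); Subtracting the remaining from the first: starting from the cone (298.91 mm²), the r=4.5 sphere at (8, 14) misses the remaining region (no effect); the r=8.5 cylinder at (9.5, 0.5) partially overlaps it — only the 95.26 mm² overlap (of its 225.52 mm²) is removed, clipping the outline — area = 203.65 mm². So its area = 203.65 mm². Layer 6 is larger (203.65 vs 33.90 mm²).

layer 6 (z = 1.5 mm)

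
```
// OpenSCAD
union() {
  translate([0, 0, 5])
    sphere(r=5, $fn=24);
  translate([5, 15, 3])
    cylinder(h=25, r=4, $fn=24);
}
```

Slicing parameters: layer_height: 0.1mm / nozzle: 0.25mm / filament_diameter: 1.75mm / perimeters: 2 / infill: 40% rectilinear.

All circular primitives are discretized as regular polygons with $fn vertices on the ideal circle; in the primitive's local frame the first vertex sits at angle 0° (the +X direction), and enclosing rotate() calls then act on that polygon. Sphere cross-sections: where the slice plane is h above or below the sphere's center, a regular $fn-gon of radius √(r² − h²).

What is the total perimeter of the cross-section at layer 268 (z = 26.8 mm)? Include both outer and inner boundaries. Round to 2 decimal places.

25.06 mm

At z = 26.8 mm: the sphere does not reach this height (|z−center|=21.800 > r=5); the r=4 cylinder at (5, 15) contributes a regular 24-gon of circumradius 4 (perimeter = 2·24·4.000·sin(180°/24) = 25.06 mm); Combining (union): only the r=4 cylinder at (5, 15) is present, so the union is just that shape — boundary = 25.06 mm. Overall, the cross-section is a single solid region. Total boundary length (outer) = 25.06 mm.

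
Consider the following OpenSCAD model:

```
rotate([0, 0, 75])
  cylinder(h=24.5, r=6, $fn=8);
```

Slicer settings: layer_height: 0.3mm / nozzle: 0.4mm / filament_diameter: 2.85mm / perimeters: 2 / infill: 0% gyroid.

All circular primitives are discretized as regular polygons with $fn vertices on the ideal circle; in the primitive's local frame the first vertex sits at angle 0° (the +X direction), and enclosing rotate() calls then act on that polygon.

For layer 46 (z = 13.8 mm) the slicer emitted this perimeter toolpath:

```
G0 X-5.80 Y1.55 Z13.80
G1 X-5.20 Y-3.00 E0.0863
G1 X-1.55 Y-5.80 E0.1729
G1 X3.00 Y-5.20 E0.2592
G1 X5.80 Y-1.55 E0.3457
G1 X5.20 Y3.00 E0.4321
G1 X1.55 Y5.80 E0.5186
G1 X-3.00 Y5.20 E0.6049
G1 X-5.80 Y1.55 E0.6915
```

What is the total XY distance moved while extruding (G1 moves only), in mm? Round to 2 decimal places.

36.76 mm

Sum the Euclidean lengths of each G1 segment: total = 36.76 mm.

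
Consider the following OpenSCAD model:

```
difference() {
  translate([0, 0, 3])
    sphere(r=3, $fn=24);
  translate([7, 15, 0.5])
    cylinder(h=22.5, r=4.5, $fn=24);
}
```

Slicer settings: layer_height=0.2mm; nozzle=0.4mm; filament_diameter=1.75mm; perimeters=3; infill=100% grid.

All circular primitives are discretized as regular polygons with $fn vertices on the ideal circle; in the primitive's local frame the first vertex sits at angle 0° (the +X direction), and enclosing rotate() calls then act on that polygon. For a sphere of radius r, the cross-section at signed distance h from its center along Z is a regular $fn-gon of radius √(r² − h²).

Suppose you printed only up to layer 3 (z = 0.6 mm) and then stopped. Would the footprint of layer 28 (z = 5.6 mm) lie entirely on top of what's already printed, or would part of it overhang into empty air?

Compare the two slices. At z = 0.6: the r=3 sphere slices to a regular 24-gon of circumradius 1.800 (√(r²−h²) with h=2.4 from center) (area = (24/2)·1.800²·sin(360°/24) = 10.06 mm²); the cylinder at (7, 15): section is a regular 24-gon, circumradius r=4.5 (area = (24/2)·4.500²·sin(360°/24) = 62.89 mm²); Taking the first minus the rest: starting from the r=3 sphere (10.06 mm²), the r=4.5 cylinder at (7, 15) misses the remaining region (no effect) — area = 10.06 mm². At z = 5.6: the r=3 sphere slices to a regular 24-gon of circumradius 1.497 (√(r²−h²) with h=2.6 from center) (area = (24/2)·1.497²·sin(360°/24) = 6.96 mm²); the cylinder at (7, 15): section is a regular 24-gon, circumradius r=4.5 (area = (24/2)·4.500²·sin(360°/24) = 62.89 mm²); After the difference (first − rest): starting from the r=3 sphere (6.96 mm²), the r=4.5 cylinder at (7, 15) misses the remaining region (no effect) — area = 6.96 mm². Checking containment: the cross-section at z = 5.6 is a subset of the cross-section at z = 0.6.

entirely on top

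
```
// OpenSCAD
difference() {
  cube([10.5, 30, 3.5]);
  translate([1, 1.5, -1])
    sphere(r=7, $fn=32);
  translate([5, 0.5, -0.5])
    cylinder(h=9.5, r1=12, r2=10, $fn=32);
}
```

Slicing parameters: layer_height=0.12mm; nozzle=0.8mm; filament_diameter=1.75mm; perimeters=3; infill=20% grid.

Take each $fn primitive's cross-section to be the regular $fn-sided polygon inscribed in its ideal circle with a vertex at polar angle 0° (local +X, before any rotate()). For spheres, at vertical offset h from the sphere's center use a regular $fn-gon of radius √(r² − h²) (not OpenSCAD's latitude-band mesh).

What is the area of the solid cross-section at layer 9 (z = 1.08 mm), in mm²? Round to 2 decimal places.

At z = 1.08 mm: the 10.5×30 cube contributes its full rectangle (area 315.00 mm²); the r=7 sphere at (1, 1.5) contributes a regular 32-gon of circumradius √(7²−2.08²) = 6.684 (area = (32/2)·6.684²·sin(360°/32) = 139.45 mm²); the cone at (5, 0.5) contributes a regular 32-gon of circumradius 11.667 (interpolated between r1=12 and r2=10 at t=0.166) (area = (32/2)·11.667²·sin(360°/32) = 424.91 mm²); After the difference (first − rest): starting from the 10.5×30 cube (315.00 mm²), the r=7 sphere at (1, 1.5) partially overlaps it — only the 52.91 mm² overlap (of its 139.45 mm²) is removed, clipping the outline; the cone at (5, 0.5) partially overlaps it — only the 70.15 mm² overlap (of its 424.91 mm²) is removed, clipping the outline — area = 191.94 mm². Overall, the cross-section is a single solid region. Net area = 191.94 mm².

191.94 mm²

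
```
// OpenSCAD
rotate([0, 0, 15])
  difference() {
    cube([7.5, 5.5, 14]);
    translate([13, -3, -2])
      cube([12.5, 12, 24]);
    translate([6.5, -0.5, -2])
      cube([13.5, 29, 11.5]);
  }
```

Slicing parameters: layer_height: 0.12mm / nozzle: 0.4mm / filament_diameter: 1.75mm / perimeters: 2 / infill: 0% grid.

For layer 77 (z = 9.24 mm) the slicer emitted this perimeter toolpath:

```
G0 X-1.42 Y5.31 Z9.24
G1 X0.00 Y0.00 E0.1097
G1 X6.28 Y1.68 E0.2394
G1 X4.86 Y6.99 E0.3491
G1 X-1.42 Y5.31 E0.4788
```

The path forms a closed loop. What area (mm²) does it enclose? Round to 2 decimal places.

35.73 mm²

Apply the shoelace formula to the sequence of (X, Y) vertices; enclosed area = 35.73 mm².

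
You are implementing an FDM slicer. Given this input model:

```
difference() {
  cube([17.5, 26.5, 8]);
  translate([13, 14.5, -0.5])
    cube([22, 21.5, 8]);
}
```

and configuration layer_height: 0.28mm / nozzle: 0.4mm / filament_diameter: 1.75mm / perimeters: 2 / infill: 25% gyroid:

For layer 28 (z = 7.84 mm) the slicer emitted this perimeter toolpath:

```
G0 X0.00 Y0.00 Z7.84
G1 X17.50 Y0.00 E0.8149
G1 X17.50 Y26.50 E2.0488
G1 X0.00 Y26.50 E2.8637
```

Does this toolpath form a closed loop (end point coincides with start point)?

Start point (G0): (0.00, 0.00). End point (last G1): the path does not return to the start — open.

no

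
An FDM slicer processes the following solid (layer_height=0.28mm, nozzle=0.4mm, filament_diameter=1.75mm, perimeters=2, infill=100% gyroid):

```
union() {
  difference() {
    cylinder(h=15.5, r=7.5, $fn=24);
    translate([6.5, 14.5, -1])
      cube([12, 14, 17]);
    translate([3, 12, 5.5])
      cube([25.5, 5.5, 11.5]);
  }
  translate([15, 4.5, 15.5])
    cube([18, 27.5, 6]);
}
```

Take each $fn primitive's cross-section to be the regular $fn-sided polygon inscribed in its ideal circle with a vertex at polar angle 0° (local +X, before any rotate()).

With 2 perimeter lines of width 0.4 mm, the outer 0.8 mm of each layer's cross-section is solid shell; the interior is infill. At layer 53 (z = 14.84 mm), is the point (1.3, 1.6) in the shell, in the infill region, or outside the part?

infill

At z = 14.84 mm: the cylinder: section is a regular 24-gon, circumradius r=7.5; the cube at (6.5, 14.5) is present — its section is the full 12×14 rectangle; the cube at (3, 12) is present — its section is the full 25.5×5.5 rectangle; Subtracting the remaining from the first: starting from the r=7.5 cylinder, the 12×14 cube at (6.5, 14.5) misses the remaining region (no effect); the 25.5×5.5 cube at (3, 12) misses the remaining region (no effect) — 1 connected region; the cube at (15, 4.5) does not reach this height (z outside [15.5, 21.5]); Combining (union): only the result so far is present, so the union is just that shape — 1 connected region. Overall, the cross-section is a single solid region. The nearest boundary edge runs (3.75, 6.50)→(5.30, 5.30); distance from the point to it = 5.38 mm. The point is inside the cross-section and 5.38 mm from the nearest boundary — more than the 0.8 mm shell width (2 × 0.4), so it's in the infill interior.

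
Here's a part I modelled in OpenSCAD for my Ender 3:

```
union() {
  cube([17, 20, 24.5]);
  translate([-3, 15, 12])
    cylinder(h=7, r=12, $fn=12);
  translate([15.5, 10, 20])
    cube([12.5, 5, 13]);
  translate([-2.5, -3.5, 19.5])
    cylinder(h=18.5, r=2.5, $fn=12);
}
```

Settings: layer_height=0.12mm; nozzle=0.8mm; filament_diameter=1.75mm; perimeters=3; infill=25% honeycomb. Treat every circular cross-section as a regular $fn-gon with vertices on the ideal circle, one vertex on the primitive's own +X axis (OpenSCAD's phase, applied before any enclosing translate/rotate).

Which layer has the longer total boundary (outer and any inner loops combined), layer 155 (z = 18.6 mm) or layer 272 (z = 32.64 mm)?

layer 155 (z = 18.6 mm)

Layer 155 (z = 18.6): the cube is present — its section is the full 17×20 rectangle (perimeter 74.00 mm); the r=12 cylinder at (-3, 15) contributes a regular 12-gon of circumradius 12 (perimeter = 2·12·12.000·sin(180°/12) = 74.54 mm); the cube at (15.5, 10) is absent (z outside [20, 33]); the cylinder at (-2.5, -3.5) does not reach this height (z outside [19.5, 38]); Combining (union): the regions partially overlap (shared area 114.86 mm²), so the edge portions inside another operand are dropped and the merged outline is re-measured after clipping — boundary = 103.98 mm. So its perimeter = 103.98 mm. Layer 272 (z = 32.64): the cube is absent (z outside [0, 24.5]); the cylinder at (-3, 15) does not reach this height (z outside [12, 19]); the cube at (15.5, 10) (footprint 12.5×5) is included at this height (perimeter 35.00 mm); the r=2.5 cylinder at (-2.5, -3.5) gives a regular 12-gon of circumradius 2.5 (constant along its height) (perimeter = 2·12·2.500·sin(180°/12) = 15.53 mm); Taking the union: the 2 present regions are separate (no shared area or edge), so areas and boundary lengths simply add and each stays a separate island — boundary = 50.53 mm. So its perimeter = 50.53 mm. Layer 155 is larger (103.98 vs 50.53 mm).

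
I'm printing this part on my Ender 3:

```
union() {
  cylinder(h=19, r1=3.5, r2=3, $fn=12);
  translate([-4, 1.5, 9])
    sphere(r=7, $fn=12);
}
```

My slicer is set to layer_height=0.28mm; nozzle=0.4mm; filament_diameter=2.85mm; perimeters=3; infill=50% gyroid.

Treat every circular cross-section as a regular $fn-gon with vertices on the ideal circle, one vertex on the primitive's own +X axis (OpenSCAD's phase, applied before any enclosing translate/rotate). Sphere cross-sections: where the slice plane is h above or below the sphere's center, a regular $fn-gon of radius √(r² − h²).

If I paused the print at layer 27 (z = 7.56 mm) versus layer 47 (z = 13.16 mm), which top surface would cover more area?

layer 27 (z = 7.56 mm)

Layer 27 (z = 7.56): the cone contributes a regular 12-gon of circumradius 3.301 (interpolated between r1=3.5 and r2=3 at t=0.398) (area = (12/2)·3.301²·sin(360°/12) = 32.69 mm²); the r=7 sphere at (-4, 1.5) slices to a regular 12-gon of circumradius 6.850 (√(r²−h²) with h=1.44 from center) (area = (12/2)·6.850²·sin(360°/12) = 140.78 mm²); Merging all regions: the regions partially overlap — summed areas 173.47 mm² minus the doubly-counted overlap 29.71 mm² gives 143.76 mm² — area = 143.76 mm². So its area = 143.76 mm². Layer 47 (z = 13.16): the cone contributes a regular 12-gon of circumradius 3.154 (interpolated between r1=3.5 and r2=3 at t=0.693) (area = (12/2)·3.154²·sin(360°/12) = 29.84 mm²); the sphere at (-4, 1.5): section is a regular 12-gon, circumradius = √(r²−h²) = √(7²−4.16²) = 5.630 (area = (12/2)·5.630²·sin(360°/12) = 95.08 mm²); Merging all regions: the regions partially overlap — summed areas 124.92 mm² minus the doubly-counted overlap 20.59 mm² gives 104.33 mm² — area = 104.33 mm². So its area = 104.33 mm². Layer 27 is larger (143.76 vs 104.33 mm²).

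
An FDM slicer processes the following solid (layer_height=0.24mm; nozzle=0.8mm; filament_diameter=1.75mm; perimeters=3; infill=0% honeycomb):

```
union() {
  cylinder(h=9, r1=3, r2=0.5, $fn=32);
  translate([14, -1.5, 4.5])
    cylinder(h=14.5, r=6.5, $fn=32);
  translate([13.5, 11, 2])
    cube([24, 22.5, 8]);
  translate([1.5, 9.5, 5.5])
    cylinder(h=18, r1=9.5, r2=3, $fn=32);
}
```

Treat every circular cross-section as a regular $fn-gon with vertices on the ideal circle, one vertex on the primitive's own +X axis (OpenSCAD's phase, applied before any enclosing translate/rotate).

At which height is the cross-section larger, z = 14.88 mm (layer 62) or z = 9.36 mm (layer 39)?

Layer 62 (z = 14.88): the cone is absent (z outside [0, 9]); the r=6.5 cylinder at (14, -1.5) gives a regular 32-gon of circumradius 6.5 (constant along its height) (area = (32/2)·6.500²·sin(360°/32) = 131.88 mm²); the cube at (13.5, 11) is absent (z outside [2, 10]); the cone at (1.5, 9.5) (r1=9.5→r2=3) has section circumradius 6.113 here — a regular 32-gon (area = (32/2)·6.113²·sin(360°/32) = 116.64 mm²); Merging all regions: the 2 present regions are separate (no shared area or edge), so areas and boundary lengths simply add and each stays a separate island — area = 248.52 mm². So its area = 248.52 mm². Layer 39 (z = 9.36): the cone does not reach this height (z outside [0, 9]); the r=6.5 cylinder at (14, -1.5) gives a regular 32-gon of circumradius 6.5 (constant along its height) (area = (32/2)·6.500²·sin(360°/32) = 131.88 mm²); the cube at (13.5, 11) (footprint 24×22.5) is included at this height (area 540.00 mm²); the cone at (1.5, 9.5) (r1=9.5→r2=3) has section circumradius 8.106 here — a regular 32-gon (area = (32/2)·8.106²·sin(360°/32) = 205.11 mm²); Merging all regions: the 3 present regions are separate (no shared area or edge), so areas and boundary lengths simply add and each stays a separate island — area = 876.99 mm². So its area = 876.99 mm². Layer 39 is larger (876.99 vs 248.52 mm²).

layer 39 (z = 9.36 mm)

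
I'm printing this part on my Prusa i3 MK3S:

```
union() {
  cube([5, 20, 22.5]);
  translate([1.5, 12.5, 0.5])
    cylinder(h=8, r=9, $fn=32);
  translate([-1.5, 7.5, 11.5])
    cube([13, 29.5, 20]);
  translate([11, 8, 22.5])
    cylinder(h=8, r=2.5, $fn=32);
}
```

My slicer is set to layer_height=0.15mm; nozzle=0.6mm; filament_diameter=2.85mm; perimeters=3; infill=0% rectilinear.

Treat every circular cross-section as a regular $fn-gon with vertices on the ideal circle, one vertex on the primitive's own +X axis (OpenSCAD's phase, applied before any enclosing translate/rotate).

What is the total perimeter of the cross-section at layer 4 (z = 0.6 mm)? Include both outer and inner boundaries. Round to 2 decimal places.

64.22 mm

At z = 0.6 mm: the cube (footprint 5×20) is included at this height (perimeter 50.00 mm); the r=9 cylinder at (1.5, 12.5) contributes a regular 32-gon of circumradius 9 (perimeter = 2·32·9.000·sin(180°/32) = 56.46 mm); the cube at (-1.5, 7.5) is not intersected at this z (z outside [11.5, 31.5]); the cylinder at (11, 8) is absent (z outside [22.5, 30.5]); Combining (union): the regions partially overlap (shared area 81.47 mm²), so the edge portions inside another operand are dropped and the merged outline is re-measured after clipping — boundary = 64.22 mm. Overall, the cross-section is a single solid region. Total boundary length (outer) = 64.22 mm.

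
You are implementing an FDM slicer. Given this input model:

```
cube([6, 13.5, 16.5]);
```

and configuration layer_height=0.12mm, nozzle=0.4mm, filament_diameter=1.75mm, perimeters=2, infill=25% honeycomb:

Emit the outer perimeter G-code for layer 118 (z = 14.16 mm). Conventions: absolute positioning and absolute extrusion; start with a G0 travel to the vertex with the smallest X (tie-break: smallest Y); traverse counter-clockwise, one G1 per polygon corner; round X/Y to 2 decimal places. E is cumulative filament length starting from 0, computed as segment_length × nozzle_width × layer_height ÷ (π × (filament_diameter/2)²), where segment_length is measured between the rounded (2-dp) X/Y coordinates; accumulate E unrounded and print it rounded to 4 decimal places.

At z = 14.16 mm: the cube is present — its section is the full 6×13.5 rectangle. The outline is a single polygon with 4 vertices. Extrusion per mm of travel: 0.4 × 0.12 / (π × 0.875²) = 0.019956. Accumulating E over each segment gives final E = 0.7783.

G0 X0.00 Y0.00 Z14.16
G1 X6.00 Y0.00 E0.1197
G1 X6.00 Y13.50 E0.3891
G1 X0.00 Y13.50 E0.5089
G1 X0.00 Y0.00 E0.7783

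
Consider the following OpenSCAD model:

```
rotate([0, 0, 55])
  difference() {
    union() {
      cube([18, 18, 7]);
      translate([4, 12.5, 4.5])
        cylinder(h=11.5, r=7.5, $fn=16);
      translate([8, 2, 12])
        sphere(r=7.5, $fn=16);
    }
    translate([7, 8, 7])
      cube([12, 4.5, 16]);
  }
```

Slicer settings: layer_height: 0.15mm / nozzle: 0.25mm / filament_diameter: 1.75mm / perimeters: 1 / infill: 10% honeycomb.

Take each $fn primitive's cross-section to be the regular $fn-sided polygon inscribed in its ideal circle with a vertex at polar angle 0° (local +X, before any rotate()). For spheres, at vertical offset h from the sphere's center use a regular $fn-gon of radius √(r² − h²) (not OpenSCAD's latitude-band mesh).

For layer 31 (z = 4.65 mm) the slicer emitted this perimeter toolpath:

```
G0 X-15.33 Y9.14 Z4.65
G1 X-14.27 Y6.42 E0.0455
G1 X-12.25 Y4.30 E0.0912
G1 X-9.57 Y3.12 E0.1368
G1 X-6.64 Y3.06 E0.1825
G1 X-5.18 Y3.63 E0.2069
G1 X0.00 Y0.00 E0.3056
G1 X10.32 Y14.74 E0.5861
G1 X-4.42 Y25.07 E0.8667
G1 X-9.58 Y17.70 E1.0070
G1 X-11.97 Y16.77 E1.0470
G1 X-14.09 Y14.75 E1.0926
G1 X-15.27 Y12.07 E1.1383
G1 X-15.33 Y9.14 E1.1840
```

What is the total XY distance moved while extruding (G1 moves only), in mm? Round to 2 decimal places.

75.94 mm

Sum the Euclidean lengths of each G1 segment: total = 75.94 mm.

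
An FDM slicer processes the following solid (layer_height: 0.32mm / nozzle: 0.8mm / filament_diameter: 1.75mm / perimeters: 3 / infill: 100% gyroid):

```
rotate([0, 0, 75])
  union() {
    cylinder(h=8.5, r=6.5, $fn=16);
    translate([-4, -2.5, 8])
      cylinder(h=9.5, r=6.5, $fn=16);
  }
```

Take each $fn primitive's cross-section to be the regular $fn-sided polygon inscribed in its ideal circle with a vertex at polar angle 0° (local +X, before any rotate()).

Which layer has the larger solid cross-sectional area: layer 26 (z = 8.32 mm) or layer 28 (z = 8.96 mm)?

Layer 26 (z = 8.32): the r=6.5 cylinder contributes a regular 16-gon of circumradius 6.5 (area = (16/2)·6.500²·sin(360°/16) = 129.35 mm²); the r=6.5 cylinder at (-4, -2.5) contributes a regular 16-gon of circumradius 6.5 (area = (16/2)·6.500²·sin(360°/16) = 129.35 mm²); Merging all regions: the regions partially overlap — summed areas 258.69 mm² minus the doubly-counted overlap 70.19 mm² gives 188.50 mm² — area = 188.50 mm²; (rotated 75° about Z; rotation is an isometry so areas/perimeters/island counts are preserved). So its area = 188.50 mm². Layer 28 (z = 8.96): the cylinder is not intersected at this z (z outside [0, 8.5]); the r=6.5 cylinder at (-4, -2.5) gives a regular 16-gon of circumradius 6.5 (constant along its height) (area = (16/2)·6.500²·sin(360°/16) = 129.35 mm²); Combining (union): only the r=6.5 cylinder at (-4, -2.5) is present, so the union is just that shape — area = 129.35 mm²; (whole slice rotated 75° about Z — lengths, areas and connectivity unchanged). So its area = 129.35 mm². Layer 26 is larger (188.50 vs 129.35 mm²).

layer 26 (z = 8.32 mm)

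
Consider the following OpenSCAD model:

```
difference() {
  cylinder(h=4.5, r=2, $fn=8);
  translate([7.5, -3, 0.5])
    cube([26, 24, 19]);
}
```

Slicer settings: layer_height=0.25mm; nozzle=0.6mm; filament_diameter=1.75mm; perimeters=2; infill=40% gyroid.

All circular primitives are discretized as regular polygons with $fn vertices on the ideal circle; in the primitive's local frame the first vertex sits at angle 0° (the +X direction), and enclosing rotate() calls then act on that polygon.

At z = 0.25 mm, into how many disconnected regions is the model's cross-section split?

At z = 0.25 mm: the r=2 cylinder contributes a regular 8-gon of circumradius 2; the cube at (7.5, -3) is not intersected at this z (z outside [0.5, 19.5]); Subtracting the remaining from the first: none of the subtracted shapes is present at this height, so the r=2 cylinder is unchanged — 1 connected region. The result has 1 disconnected region.

1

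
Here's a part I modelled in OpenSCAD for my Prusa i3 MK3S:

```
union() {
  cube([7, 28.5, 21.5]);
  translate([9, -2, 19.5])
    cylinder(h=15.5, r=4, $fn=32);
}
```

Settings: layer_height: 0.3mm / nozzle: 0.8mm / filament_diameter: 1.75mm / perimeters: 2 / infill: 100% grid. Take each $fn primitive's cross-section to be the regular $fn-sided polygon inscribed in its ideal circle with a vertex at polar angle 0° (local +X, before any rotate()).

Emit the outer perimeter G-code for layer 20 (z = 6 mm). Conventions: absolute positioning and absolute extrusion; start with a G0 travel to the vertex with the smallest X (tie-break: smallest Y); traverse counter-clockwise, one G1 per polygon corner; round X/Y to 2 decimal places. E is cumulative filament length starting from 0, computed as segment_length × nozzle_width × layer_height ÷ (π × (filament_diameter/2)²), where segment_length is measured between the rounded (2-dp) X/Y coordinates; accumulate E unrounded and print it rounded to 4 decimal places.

G0 X0.00 Y0.00 Z6.00
G1 X7.00 Y0.00 E0.6985
G1 X7.00 Y28.50 E3.5422
G1 X0.00 Y28.50 E4.2407
G1 X0.00 Y0.00 E7.0844

At z = 6 mm: the cube (footprint 7×28.5) is included at this height; the cylinder at (9, -2) is not intersected at this z (z outside [19.5, 35]); Taking the union: only the 7×28.5 cube is present, so the union is just that shape — 1 connected region. The outline is a single polygon with 4 vertices. Extrusion per mm of travel: 0.8 × 0.3 / (π × 0.875²) = 0.099780. Accumulating E over each segment gives final E = 7.0844.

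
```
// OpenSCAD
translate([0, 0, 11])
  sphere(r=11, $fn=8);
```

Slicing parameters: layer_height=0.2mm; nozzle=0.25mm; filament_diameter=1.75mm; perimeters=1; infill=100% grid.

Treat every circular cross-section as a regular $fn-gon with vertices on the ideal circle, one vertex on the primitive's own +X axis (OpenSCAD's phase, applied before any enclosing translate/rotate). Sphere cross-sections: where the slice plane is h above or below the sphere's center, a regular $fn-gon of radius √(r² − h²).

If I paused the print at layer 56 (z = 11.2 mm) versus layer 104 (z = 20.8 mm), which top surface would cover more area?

Layer 56 (z = 11.2): the sphere: section is a regular 8-gon, circumradius = √(r²−h²) = √(11²−0.2²) = 10.998 (area = (8/2)·10.998²·sin(360°/8) = 342.13 mm²). So its area = 342.13 mm². Layer 104 (z = 20.8): the r=11 sphere contributes a regular 8-gon of circumradius √(11²−9.8²) = 4.996 (area = (8/2)·4.996²·sin(360°/8) = 70.60 mm²). So its area = 70.60 mm². Layer 56 is larger (342.13 vs 70.60 mm²).

layer 56 (z = 11.2 mm)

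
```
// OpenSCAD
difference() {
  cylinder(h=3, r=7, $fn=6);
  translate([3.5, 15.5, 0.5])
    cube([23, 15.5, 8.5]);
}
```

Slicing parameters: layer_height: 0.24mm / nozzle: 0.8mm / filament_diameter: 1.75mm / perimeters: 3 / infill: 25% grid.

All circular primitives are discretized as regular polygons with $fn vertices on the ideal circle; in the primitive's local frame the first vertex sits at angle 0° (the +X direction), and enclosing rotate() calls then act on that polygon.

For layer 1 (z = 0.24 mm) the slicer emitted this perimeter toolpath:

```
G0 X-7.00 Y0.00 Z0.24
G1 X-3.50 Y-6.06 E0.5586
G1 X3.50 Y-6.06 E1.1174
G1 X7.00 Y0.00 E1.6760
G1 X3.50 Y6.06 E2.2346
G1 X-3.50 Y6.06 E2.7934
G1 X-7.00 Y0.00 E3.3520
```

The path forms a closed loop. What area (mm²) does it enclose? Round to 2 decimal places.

Apply the shoelace formula to the sequence of (X, Y) vertices; enclosed area = 127.26 mm².

127.26 mm²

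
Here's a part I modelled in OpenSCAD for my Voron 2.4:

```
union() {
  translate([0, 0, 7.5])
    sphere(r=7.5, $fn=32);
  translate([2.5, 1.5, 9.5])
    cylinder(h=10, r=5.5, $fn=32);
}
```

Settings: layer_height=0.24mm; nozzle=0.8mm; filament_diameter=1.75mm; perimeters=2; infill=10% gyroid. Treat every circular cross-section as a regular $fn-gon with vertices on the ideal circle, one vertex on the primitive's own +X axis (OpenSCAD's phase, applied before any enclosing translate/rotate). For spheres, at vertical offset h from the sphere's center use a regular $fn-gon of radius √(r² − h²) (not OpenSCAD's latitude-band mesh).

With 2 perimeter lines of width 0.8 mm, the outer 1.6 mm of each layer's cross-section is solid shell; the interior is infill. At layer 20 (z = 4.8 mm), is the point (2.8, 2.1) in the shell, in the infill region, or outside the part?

infill

At z = 4.8 mm: the sphere: section is a regular 32-gon, circumradius = √(r²−h²) = √(7.5²−2.7²) = 6.997; the cylinder at (2.5, 1.5) is not intersected at this z (z outside [9.5, 19.5]); Taking the union: only the r=7.5 sphere is present, so the union is just that shape — 1 connected region. Overall, the cross-section is a single solid region. The nearest boundary edge runs (5.82, 3.89)→(4.95, 4.95); distance from the point to it = 3.47 mm. The point is inside the cross-section and 3.47 mm from the nearest boundary — more than the 1.6 mm shell width (2 × 0.8), so it's in the infill interior.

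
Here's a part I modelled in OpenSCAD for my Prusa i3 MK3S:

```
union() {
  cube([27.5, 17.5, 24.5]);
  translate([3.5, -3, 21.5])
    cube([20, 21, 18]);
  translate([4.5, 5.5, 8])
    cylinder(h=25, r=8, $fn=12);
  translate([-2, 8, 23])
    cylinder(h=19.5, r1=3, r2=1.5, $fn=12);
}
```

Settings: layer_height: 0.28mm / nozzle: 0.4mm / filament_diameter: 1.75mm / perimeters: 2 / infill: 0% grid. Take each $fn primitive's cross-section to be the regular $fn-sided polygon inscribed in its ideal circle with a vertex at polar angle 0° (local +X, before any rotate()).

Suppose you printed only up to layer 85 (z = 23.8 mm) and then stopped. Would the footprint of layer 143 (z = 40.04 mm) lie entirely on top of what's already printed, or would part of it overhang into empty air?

entirely on top

Compare the two slices. At z = 23.8: the cube (footprint 27.5×17.5) is included at this height (area 481.25 mm²); the cube at (3.5, -3) (footprint 20×21) is included at this height (area 420.00 mm²); the r=8 cylinder at (4.5, 5.5) contributes a regular 12-gon of circumradius 8 (area = (12/2)·8.000²·sin(360°/12) = 192.00 mm²); the cone at (-2, 8) (r1=3→r2=1.5) has section circumradius 2.938 here — a regular 12-gon (area = (12/2)·2.938²·sin(360°/12) = 25.90 mm²); Taking the union: the regions partially overlap — summed areas 1119.15 mm² minus the doubly-counted overlap 523.16 mm² gives 595.99 mm² — area = 595.99 mm². At z = 40.04: the cube does not reach this height (z outside [0, 24.5]); the cube at (3.5, -3) does not reach this height (z outside [21.5, 39.5]); the cylinder at (4.5, 5.5) is not intersected at this z (z outside [8, 33]); the cone at (-2, 8) contributes a regular 12-gon of circumradius 1.689 (interpolated between r1=3 and r2=1.5 at t=0.874) (area = (12/2)·1.689²·sin(360°/12) = 8.56 mm²); Merging all regions: only the cone at (-2, 8) is present, so the union is just that shape — area = 8.56 mm². Checking containment: the cross-section at z = 40.04 is a subset of the cross-section at z = 23.8.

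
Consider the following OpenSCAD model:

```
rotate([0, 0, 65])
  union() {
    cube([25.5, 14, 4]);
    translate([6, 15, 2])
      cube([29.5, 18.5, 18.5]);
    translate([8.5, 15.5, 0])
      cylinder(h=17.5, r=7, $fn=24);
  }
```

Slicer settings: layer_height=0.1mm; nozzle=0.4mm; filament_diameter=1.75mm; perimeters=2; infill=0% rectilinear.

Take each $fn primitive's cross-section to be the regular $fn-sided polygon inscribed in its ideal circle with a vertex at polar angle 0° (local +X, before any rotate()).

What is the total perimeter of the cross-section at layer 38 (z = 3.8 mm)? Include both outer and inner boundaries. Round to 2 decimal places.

155.90 mm

At z = 3.8 mm: the 25.5×14 cube contributes its full rectangle (perimeter 79.00 mm); the cube at (6, 15) is present — its section is the full 29.5×18.5 rectangle (perimeter 96.00 mm); the cylinder at (8.5, 15.5): section is a regular 24-gon, circumradius r=7 (perimeter = 2·24·7.000·sin(180°/24) = 43.86 mm); Combining (union): the regions partially overlap (shared area 115.19 mm²), so the edge portions inside another operand are dropped and the merged outline is re-measured after clipping — boundary = 155.90 mm; (whole slice rotated 65° about Z — lengths, areas and connectivity unchanged). Overall, the cross-section is a single solid region. Total boundary length (outer) = 155.90 mm.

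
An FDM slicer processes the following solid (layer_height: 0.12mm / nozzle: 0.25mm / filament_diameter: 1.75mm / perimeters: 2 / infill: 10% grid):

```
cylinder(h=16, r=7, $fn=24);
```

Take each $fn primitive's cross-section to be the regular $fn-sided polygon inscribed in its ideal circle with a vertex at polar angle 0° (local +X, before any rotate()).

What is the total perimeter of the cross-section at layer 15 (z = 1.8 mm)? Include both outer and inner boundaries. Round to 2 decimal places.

At z = 1.8 mm: the r=7 cylinder contributes a regular 24-gon of circumradius 7 (perimeter = 2·24·7.000·sin(180°/24) = 43.86 mm). Overall, the cross-section is a single solid region. Total boundary length (outer) = 43.86 mm.

43.86 mm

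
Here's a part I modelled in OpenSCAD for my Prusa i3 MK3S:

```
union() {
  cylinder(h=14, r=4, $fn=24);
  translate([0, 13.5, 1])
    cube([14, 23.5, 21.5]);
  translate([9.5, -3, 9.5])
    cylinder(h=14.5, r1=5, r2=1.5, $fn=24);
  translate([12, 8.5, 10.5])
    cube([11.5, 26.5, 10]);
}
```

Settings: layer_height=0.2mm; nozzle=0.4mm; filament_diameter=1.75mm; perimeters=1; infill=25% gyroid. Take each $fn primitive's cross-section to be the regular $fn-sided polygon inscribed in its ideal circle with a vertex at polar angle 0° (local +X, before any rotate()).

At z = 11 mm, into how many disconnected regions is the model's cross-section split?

3

At z = 11 mm: the r=4 cylinder gives a regular 24-gon of circumradius 4 (constant along its height); the cube at (0, 13.5) is present — its section is the full 14×23.5 rectangle; the cone at (9.5, -3) contributes a regular 24-gon of circumradius 4.638 (interpolated between r1=5 and r2=1.5 at t=0.103); the cube at (12, 8.5) is present — its section is the full 11.5×26.5 rectangle; Merging all regions: the regions partially overlap (shared area 43.00 mm²), so overlapping operands fuse into one piece — 3 connected regions. The result has 3 disconnected regions.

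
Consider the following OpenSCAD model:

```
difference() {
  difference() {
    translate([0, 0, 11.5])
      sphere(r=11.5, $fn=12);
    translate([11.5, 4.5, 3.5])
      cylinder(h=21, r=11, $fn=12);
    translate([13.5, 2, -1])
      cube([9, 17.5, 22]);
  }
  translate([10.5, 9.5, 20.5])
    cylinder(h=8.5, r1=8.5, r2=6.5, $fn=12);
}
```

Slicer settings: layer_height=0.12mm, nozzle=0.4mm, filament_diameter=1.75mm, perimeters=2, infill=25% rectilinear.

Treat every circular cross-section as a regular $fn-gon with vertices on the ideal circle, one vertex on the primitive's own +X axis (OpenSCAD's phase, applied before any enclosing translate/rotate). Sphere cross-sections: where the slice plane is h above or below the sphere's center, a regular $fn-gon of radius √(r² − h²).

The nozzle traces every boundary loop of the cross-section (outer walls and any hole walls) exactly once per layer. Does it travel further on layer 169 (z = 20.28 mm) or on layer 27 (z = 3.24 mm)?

Layer 169 (z = 20.28): the r=11.5 sphere slices to a regular 12-gon of circumradius 7.427 (√(r²−h²) with h=8.78 from center) (perimeter = 2·12·7.427·sin(180°/12) = 46.13 mm); the cylinder at (11.5, 4.5): section is a regular 12-gon, circumradius r=11 (perimeter = 2·12·11.000·sin(180°/12) = 68.33 mm); the cube at (13.5, 2) is present — its section is the full 9×17.5 rectangle (perimeter 53.00 mm); Taking the first minus the rest: starting from the r=11.5 sphere, the r=11 cylinder at (11.5, 4.5) partially overlaps it — only the 49.62 mm² overlap (of its 363.00 mm²) is removed, clipping the outline; the 9×17.5 cube at (13.5, 2) misses the remaining region (no effect) — boundary = 44.23 mm; the cone at (10.5, 9.5) does not reach this height (z outside [20.5, 29]); Taking the first minus the rest: none of the subtracted shapes is present at this height, so the result so far is unchanged — boundary = 44.23 mm. So its perimeter = 44.23 mm. Layer 27 (z = 3.24): the sphere: section is a regular 12-gon, circumradius = √(r²−h²) = √(11.5²−8.26²) = 8.001 (perimeter = 2·12·8.001·sin(180°/12) = 49.70 mm); the cylinder at (11.5, 4.5) is absent (z outside [3.5, 24.5]); the 9×17.5 cube at (13.5, 2) contributes its full rectangle (perimeter 53.00 mm); Taking the first minus the rest: starting from the r=11.5 sphere, the 9×17.5 cube at (13.5, 2) misses the remaining region (no effect) — boundary = 49.70 mm; the cone at (10.5, 9.5) does not reach this height (z outside [20.5, 29]); After the difference (first − rest): none of the subtracted shapes is present at this height, so the result so far is unchanged — boundary = 49.70 mm. So its perimeter = 49.70 mm. Layer 27 is larger (49.70 vs 44.23 mm).

layer 27 (z = 3.24 mm)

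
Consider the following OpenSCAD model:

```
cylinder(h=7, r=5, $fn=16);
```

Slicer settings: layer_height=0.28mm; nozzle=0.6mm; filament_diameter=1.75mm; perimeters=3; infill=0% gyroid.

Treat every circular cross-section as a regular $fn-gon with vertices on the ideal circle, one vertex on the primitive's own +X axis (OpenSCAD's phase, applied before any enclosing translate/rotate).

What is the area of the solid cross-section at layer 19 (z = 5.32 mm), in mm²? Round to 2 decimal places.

At z = 5.32 mm: the r=5 cylinder gives a regular 16-gon of circumradius 5 (constant along its height) (area = (16/2)·5.000²·sin(360°/16) = 76.54 mm²). Overall, the cross-section is a single solid region. Net area = 76.54 mm².

76.54 mm²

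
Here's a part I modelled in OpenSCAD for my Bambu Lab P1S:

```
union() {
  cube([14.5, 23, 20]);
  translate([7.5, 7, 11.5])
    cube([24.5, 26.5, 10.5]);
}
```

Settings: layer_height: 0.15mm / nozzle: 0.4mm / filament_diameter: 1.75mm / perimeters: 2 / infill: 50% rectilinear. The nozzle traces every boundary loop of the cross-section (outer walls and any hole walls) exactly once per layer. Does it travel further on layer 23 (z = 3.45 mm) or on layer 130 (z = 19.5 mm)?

layer 130 (z = 19.5 mm)

Layer 23 (z = 3.45): the 14.5×23 cube contributes its full rectangle (perimeter 75.00 mm); the cube at (7.5, 7) does not reach this height (z outside [11.5, 22]); Combining (union): only the 14.5×23 cube is present, so the union is just that shape — boundary = 75.00 mm. So its perimeter = 75.00 mm. Layer 130 (z = 19.5): the cube is present — its section is the full 14.5×23 rectangle (perimeter 75.00 mm); the 24.5×26.5 cube at (7.5, 7) contributes its full rectangle (perimeter 102.00 mm); Taking the union: the regions partially overlap (shared area 112.00 mm²), so the edge portions inside another operand are dropped and the merged outline is re-measured after clipping — boundary = 131.00 mm. So its perimeter = 131.00 mm. Layer 130 is larger (131.00 vs 75.00 mm).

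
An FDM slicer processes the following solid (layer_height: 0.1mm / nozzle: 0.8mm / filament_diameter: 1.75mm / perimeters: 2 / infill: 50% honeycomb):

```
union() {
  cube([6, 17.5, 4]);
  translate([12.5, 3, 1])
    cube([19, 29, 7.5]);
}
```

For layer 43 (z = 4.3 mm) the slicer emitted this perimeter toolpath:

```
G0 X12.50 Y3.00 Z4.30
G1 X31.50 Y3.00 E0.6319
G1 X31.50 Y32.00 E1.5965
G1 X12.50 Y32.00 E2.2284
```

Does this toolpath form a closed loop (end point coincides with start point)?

Start point (G0): (12.50, 3.00). End point (last G1): the path does not return to the start — open.

no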